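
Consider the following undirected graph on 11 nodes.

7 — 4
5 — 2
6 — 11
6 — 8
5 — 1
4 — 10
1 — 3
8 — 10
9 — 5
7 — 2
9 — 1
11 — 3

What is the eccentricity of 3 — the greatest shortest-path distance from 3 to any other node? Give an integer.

Distances from 3: 1:1, 2:3, 4:5, 5:2, 6:2, 7:4, 8:3, 9:2, 10:4, 11:1.
The largest is 5 (to 4), so the eccentricity of 3 is 5.

5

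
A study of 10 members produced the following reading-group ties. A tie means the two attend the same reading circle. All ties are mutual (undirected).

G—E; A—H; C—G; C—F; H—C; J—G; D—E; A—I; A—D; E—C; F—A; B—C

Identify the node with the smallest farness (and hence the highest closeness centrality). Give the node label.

Farness (sum of distances to all others) for each node — A:18, B:22, C:14, D:18, E:16, F:17, G:18, H:17, I:26, J:26.
The smallest farness is 14, for C, so C has the highest closeness.

C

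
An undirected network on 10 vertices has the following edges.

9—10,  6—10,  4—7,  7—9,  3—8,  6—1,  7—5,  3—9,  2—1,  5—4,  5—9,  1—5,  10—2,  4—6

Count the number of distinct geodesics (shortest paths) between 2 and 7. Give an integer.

The shortest distance is 3. The length-3 paths are: 2–1–5–7; 2–10–9–7.
That gives 2 distinct shortest paths.

2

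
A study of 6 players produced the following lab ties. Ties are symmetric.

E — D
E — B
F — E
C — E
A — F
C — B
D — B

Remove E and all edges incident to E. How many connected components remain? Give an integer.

Without E, the remaining ties split the others into: {B, C, D}; {A, F}.
That's 2 separate components.

2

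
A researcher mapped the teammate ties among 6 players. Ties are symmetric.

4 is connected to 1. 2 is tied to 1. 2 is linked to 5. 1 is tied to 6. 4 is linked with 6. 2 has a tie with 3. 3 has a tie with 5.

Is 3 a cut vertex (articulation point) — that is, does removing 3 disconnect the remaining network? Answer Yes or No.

Even without 3, every remaining node can still reach every other (the residual graph is connected), so 3 is not a cut vertex.

No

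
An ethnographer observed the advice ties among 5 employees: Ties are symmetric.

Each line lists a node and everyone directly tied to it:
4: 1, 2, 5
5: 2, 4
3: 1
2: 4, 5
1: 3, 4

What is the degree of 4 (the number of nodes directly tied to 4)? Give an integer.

3

4 is directly tied to 1, 2, and 5. That is 3 neighbors, so the degree of 4 is 3.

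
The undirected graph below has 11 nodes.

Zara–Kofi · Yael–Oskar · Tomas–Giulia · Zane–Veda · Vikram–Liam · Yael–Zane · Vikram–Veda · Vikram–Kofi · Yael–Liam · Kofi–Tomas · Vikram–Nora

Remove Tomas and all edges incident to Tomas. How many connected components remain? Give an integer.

Without Tomas, the remaining ties split the others into: {Kofi, Liam, Nora, Oskar, Veda, Vikram, Yael, Zane, Zara}; {Giulia}.
That's 2 separate components.

2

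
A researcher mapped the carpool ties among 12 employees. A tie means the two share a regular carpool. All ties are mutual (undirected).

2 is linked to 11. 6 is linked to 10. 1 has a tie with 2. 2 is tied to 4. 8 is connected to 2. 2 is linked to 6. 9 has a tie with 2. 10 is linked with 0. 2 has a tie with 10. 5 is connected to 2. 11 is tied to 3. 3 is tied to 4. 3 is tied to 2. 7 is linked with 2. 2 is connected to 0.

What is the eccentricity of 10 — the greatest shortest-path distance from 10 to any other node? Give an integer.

Distances from 10: 0:1, 1:2, 2:1, 3:2, 4:2, 5:2, 6:1, 7:2, 8:2, 9:2, 11:2.
The largest is 2 (to 7, 11, 9, 1, 3, 4, 8, and 5), so the eccentricity of 10 is 2.

2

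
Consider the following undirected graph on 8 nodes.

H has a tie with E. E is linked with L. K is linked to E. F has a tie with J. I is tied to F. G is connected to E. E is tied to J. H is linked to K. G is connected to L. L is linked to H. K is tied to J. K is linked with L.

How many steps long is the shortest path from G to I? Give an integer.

One shortest route is G – E – J – F – I, which uses 4 edges, and at distance 3 from G we only reach {F}, which does not include I. So d(G,I) = 4.

4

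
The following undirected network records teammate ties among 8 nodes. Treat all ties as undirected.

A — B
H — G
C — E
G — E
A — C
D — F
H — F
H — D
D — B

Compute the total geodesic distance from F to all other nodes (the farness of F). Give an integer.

Distances from F: A:3, B:2, C:4, D:1, E:3, G:2, H:1.
Sum = 3 + 2 + 4 + 1 + 3 + 2 + 1 = 16.

16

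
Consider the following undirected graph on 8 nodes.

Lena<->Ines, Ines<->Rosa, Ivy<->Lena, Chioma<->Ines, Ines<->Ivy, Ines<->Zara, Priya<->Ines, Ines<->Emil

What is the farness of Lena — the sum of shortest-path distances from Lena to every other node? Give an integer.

12

Distances from Lena: Chioma:2, Emil:2, Ines:1, Ivy:1, Priya:2, Rosa:2, Zara:2.
Sum = 2 + 2 + 1 + 1 + 2 + 2 + 2 = 12.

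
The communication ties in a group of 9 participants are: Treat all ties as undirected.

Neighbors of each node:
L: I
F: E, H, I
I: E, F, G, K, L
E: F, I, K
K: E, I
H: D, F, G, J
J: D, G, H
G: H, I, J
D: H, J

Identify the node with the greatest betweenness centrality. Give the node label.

Unnormalized betweenness of each node: D:0, E:13/12, F:16/3, G:20/3, H:79/12, I:155/12, J:17/12, K:0, L:0.
I has the largest value, 155/12, making it the main broker — the node through which the most shortest paths run.

I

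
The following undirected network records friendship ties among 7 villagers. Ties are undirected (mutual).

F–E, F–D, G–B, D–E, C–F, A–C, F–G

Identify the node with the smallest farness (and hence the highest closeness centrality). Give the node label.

Farness (sum of distances to all others) for each node — A:16, B:16, C:11, D:12, E:12, F:8, G:11.
The smallest farness is 8, for F, so F has the highest closeness.

F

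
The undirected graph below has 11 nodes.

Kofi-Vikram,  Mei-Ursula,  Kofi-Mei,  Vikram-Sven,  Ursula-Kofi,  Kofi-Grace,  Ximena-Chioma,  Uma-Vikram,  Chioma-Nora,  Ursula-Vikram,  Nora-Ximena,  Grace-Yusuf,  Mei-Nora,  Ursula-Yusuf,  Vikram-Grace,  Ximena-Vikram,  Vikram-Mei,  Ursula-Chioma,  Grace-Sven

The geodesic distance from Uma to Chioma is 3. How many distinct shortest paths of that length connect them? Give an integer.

2

The shortest distance is 3. The length-3 paths are: Uma–Vikram–Ursula–Chioma; Uma–Vikram–Ximena–Chioma.
That gives 2 distinct shortest paths.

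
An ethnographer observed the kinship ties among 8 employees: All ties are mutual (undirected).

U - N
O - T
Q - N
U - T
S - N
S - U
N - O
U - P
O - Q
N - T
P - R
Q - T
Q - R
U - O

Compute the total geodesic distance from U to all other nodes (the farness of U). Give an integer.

Distances from U: N:1, O:1, P:1, Q:2, R:2, S:1, T:1.
Sum = 1 + 1 + 1 + 2 + 2 + 1 + 1 = 9.

9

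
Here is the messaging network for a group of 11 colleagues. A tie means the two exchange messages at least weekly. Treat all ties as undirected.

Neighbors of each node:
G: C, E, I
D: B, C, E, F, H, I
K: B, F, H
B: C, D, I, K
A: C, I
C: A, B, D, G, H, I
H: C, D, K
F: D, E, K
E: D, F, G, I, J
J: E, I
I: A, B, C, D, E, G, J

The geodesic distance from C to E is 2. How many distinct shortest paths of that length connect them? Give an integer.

The shortest distance is 2. The length-2 paths are: C–I–E; C–G–E; C–D–E.
That gives 3 distinct shortest paths.

3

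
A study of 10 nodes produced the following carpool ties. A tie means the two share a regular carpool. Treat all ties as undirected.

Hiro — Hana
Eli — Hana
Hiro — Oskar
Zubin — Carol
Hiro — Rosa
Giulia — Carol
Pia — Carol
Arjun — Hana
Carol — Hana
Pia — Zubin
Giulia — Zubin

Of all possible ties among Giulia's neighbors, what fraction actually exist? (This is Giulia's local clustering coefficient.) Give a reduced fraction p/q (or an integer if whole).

Giulia's neighbors: Carol and Zubin (k = 2).
Possible neighbor pairs: C(2,2) = 1. Edges among them: Carol–Zubin → e = 1.
Clustering(Giulia) = 1/1.

1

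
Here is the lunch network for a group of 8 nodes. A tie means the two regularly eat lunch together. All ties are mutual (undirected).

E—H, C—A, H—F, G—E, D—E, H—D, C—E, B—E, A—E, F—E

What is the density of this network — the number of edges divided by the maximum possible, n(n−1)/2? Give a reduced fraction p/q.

There are 10 edges and 8 nodes, so the maximum possible is C(8,2) = 28.
Density = 10/28 = 5/14.

5/14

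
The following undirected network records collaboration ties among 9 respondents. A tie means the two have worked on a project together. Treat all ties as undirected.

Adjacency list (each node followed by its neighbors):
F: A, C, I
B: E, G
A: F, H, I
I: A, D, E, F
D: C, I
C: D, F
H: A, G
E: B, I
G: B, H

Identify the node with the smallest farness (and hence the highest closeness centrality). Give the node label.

I

Farness (sum of distances to all others) for each node — A:14, B:19, C:20, D:18, E:16, F:15, G:20, H:17, I:13.
The smallest farness is 13, for I, so I has the highest closeness.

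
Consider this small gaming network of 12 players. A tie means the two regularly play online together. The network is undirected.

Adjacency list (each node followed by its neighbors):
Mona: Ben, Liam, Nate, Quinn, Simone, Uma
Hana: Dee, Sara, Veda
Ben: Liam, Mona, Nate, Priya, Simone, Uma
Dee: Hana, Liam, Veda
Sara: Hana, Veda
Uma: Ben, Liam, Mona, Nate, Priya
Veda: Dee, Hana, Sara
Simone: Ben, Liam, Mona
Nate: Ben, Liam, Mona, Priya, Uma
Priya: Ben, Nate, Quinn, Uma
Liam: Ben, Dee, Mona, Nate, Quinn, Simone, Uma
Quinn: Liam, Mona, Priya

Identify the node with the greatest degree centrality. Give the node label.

Liam

Degrees — Ben:6, Dee:3, Hana:3, Liam:7, Mona:6, Nate:5, Priya:4, Quinn:3, Sara:2, Simone:3, Uma:5, Veda:3.
The maximum is 7, attained only by Liam.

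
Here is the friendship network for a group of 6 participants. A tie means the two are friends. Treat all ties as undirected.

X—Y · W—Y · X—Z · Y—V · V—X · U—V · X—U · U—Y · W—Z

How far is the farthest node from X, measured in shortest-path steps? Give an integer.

2

Distances from X: U:1, V:1, W:2, Y:1, Z:1.
The largest is 2 (to W), so the eccentricity of X is 2.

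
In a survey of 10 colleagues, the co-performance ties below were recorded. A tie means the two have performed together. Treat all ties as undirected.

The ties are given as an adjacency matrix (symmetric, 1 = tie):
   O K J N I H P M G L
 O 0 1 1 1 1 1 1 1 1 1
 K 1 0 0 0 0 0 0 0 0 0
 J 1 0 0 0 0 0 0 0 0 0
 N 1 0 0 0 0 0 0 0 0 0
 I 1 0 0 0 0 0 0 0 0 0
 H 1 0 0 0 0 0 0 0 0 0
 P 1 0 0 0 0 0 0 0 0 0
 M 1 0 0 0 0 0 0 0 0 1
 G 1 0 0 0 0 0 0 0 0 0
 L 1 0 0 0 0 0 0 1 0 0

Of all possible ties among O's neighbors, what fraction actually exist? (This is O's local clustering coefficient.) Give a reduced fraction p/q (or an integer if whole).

1/36

O's neighbors: G, H, I, J, K, L, M, N, and P (k = 9).
Possible neighbor pairs: C(9,2) = 36. Edges among them: L–M → e = 1.
Clustering(O) = 1/36.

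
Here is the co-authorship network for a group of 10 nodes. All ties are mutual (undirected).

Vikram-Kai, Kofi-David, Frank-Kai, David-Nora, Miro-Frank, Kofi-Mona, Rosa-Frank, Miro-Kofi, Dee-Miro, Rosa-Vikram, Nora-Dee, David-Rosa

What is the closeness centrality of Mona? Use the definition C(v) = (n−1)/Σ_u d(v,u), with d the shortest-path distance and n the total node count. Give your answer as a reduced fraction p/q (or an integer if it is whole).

Distances from Mona: David:2, Dee:3, Frank:3, Kai:4, Kofi:1, Miro:2, Nora:3, Rosa:3, Vikram:4. Sum = 25.
n = 10, so closeness = 9/25.

9/25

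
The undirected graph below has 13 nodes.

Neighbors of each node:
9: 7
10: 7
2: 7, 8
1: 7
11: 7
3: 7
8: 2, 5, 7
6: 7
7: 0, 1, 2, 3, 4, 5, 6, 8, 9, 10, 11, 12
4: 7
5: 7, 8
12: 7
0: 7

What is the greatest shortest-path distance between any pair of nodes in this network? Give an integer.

Eccentricity of each node (its greatest distance to any other): 0:2, 1:2, 2:2, 3:2, 4:2, 5:2, 6:2, 7:1, 8:2, 9:2, 10:2, 11:2, 12:2.
The maximum eccentricity is 2, realized for instance by the pair 11–3 via 11 – 7 – 3. So the diameter is 2.

2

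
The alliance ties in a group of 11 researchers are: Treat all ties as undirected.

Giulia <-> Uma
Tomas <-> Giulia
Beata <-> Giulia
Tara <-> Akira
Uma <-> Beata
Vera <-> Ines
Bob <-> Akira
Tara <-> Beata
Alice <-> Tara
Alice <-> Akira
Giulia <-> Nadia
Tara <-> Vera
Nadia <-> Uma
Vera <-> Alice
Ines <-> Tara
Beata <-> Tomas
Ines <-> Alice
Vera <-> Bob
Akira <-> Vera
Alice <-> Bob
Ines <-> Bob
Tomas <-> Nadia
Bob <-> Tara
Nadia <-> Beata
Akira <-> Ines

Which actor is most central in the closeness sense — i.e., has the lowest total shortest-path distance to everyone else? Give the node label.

Tara

Farness (sum of distances to all others) for each node — Akira:19, Alice:19, Beata:15, Bob:19, Giulia:21, Ines:19, Nadia:21, Tara:14, Tomas:22, Uma:22, Vera:19.
The smallest farness is 14, for Tara, so Tara has the highest closeness.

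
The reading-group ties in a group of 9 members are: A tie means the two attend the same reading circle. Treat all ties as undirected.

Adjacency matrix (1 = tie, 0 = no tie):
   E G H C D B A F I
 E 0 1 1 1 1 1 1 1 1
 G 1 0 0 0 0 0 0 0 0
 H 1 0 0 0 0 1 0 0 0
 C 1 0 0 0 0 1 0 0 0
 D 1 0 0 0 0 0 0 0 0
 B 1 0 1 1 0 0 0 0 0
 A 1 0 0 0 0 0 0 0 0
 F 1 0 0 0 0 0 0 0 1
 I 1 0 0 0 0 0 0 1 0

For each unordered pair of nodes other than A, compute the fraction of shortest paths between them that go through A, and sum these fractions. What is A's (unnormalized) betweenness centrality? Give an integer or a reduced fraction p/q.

No shortest path between any pair of other nodes passes through A.
Summing the contributions gives betweenness(A) = 0.

0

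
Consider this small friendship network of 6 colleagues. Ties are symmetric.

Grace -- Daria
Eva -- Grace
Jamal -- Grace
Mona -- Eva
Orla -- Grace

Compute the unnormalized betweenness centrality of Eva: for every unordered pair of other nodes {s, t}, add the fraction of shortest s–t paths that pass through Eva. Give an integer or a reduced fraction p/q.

4

Pairs whose geodesics pass through Eva — Daria–Mona: 1; Grace–Mona: 1; Jamal–Mona: 1; Mona–Orla: 1.
All other pairs contribute 0.
Summing the contributions gives betweenness(Eva) = 4.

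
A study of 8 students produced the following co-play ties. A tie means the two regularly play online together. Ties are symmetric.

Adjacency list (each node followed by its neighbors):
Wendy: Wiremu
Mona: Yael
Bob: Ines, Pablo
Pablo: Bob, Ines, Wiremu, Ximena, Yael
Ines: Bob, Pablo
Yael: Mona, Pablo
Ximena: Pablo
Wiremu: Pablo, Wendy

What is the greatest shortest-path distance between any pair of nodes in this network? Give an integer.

Eccentricity of each node (its greatest distance to any other): Bob:3, Ines:3, Mona:4, Pablo:2, Wendy:4, Wiremu:3, Ximena:3, Yael:3.
The maximum eccentricity is 4, realized for instance by the pair Mona–Wendy via Mona – Yael – Pablo – Wiremu – Wendy. So the diameter is 4.

4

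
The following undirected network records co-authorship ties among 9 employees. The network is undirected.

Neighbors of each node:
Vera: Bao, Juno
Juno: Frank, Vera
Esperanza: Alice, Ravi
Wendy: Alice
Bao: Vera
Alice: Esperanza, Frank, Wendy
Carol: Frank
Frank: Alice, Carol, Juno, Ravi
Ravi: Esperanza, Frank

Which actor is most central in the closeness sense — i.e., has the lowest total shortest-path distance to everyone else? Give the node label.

Frank

Farness (sum of distances to all others) for each node — Alice:16, Bao:28, Carol:20, Esperanza:21, Frank:13, Juno:16, Ravi:18, Vera:21, Wendy:23.
The smallest farness is 13, for Frank, so Frank has the highest closeness.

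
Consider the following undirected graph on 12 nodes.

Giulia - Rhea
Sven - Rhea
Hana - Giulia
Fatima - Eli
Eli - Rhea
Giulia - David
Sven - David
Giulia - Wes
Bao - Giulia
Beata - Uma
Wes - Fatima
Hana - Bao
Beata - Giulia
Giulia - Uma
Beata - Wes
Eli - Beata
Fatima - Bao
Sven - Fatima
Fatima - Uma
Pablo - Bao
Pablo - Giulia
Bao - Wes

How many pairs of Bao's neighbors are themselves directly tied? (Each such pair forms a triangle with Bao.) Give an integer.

4

Bao's neighbors: Fatima, Giulia, Hana, Pablo, and Wes.
Neighbor pairs that are themselves tied: Bao–Fatima–Wes; Bao–Giulia–Hana; Bao–Giulia–Pablo; Bao–Giulia–Wes. Each forms one triangle with Bao, for 4 in total.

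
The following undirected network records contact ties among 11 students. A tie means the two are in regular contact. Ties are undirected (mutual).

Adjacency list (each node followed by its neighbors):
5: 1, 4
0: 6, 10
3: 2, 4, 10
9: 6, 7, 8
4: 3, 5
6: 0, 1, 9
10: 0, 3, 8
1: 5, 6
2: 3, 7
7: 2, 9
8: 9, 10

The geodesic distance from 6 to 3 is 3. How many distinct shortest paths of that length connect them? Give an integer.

1

The shortest distance is 3, and the only length-3 path is 6–0–10–3. So there is exactly 1 shortest path.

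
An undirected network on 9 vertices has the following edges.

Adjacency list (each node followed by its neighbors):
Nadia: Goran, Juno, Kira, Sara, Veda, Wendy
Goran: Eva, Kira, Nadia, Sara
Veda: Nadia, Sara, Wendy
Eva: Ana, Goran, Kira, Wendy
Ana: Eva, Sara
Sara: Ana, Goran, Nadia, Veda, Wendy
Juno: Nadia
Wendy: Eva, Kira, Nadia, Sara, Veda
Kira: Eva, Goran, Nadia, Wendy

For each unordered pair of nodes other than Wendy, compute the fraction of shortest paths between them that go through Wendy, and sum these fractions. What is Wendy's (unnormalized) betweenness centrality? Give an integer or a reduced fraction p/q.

Pairs whose geodesics pass through Wendy — Veda–Kira: 1/2; Veda–Eva: 1; Sara–Kira: 1/3; Sara–Eva: 1/3; Eva–Nadia: 1/3; Eva–Juno: 1/3.
All other pairs contribute 0.
Summing the contributions gives betweenness(Wendy) = 17/6.

17/6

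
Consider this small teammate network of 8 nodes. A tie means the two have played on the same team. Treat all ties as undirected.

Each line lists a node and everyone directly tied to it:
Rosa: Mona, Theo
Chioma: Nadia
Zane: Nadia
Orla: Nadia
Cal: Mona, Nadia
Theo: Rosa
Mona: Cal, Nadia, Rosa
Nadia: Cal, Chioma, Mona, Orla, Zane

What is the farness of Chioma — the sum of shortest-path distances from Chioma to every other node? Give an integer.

Distances from Chioma: Cal:2, Mona:2, Nadia:1, Orla:2, Rosa:3, Theo:4, Zane:2.
Sum = 2 + 2 + 1 + 2 + 3 + 4 + 2 = 16.

16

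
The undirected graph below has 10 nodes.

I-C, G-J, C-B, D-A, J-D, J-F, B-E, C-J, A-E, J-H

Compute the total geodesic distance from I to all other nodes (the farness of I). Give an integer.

24

Distances from I: A:4, B:2, C:1, D:3, E:3, F:3, G:3, H:3, J:2.
Sum = 4 + 2 + 1 + 3 + 3 + 3 + 3 + 3 + 2 = 24.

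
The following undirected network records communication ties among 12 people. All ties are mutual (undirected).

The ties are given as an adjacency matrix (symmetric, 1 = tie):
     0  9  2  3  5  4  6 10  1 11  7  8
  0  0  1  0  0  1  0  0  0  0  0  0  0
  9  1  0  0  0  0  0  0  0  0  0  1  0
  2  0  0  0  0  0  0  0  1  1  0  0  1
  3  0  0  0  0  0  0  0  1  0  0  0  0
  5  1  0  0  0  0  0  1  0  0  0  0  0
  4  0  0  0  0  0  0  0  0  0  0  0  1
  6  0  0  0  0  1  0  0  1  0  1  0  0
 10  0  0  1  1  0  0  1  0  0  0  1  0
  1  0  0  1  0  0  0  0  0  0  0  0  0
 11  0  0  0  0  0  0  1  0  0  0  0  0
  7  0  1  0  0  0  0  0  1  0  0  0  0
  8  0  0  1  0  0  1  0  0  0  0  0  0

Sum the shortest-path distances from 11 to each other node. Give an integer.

Distances from 11: 0:3, 1:4, 2:3, 3:3, 4:5, 5:2, 6:1, 7:3, 8:4, 9:4, 10:2.
Sum = 3 + 4 + 3 + 3 + 5 + 2 + 1 + 3 + 4 + 4 + 2 = 34.

34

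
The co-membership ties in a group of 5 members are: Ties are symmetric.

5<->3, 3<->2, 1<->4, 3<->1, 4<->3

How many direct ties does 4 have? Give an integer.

2

4 is directly tied to 1 and 3. That is 2 neighbors, so the degree of 4 is 2.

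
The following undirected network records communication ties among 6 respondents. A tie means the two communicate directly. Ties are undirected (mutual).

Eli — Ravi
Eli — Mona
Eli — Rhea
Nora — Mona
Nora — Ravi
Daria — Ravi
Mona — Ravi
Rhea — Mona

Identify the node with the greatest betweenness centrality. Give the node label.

Ravi

Unnormalized betweenness of each node: Daria:0, Eli:1, Mona:5/2, Nora:0, Ravi:9/2, Rhea:0.
Ravi has the largest value, 9/2, making it the main broker — the node through which the most shortest paths run.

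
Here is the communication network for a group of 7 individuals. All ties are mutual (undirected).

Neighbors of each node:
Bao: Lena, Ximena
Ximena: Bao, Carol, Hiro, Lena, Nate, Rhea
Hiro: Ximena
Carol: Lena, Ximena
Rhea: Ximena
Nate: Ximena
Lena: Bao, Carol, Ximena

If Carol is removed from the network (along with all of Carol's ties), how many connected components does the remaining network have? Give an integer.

Carol's neighbors (Lena and Ximena) remain reachable from one another through other ties, so the rest of the network stays in one piece.

1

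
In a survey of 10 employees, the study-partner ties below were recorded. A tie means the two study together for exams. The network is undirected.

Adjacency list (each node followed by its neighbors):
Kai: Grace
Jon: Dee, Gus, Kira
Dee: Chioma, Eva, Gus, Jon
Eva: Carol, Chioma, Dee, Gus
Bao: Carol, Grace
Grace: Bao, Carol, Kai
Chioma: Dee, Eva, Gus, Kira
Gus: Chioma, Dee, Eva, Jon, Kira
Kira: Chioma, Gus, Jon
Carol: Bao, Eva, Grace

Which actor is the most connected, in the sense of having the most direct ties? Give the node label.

Gus

Degrees — Bao:2, Carol:3, Chioma:4, Dee:4, Eva:4, Grace:3, Gus:5, Jon:3, Kai:1, Kira:3.
The maximum is 5, attained only by Gus.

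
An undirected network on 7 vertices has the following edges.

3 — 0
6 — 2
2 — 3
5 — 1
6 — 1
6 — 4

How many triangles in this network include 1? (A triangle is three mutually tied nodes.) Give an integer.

0

1's neighbors are 5 and 6, but none of them are tied to each other, so no triangle contains 1.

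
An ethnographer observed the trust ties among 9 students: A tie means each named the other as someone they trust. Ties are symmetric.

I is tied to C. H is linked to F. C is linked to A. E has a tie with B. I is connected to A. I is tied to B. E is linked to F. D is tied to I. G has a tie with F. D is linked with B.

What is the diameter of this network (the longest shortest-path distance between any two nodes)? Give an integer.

Eccentricity of each node (its greatest distance to any other): A:5, B:3, C:5, D:4, E:3, F:4, G:5, H:5, I:4.
The maximum eccentricity is 5, realized for instance by the pair H–A via H – F – E – B – I – A. So the diameter is 5.

5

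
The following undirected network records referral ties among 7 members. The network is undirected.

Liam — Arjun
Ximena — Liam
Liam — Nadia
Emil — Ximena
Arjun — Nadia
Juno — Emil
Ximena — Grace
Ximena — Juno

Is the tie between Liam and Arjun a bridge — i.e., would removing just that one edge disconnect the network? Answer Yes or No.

Even without that edge, Liam still reaches Arjun via Liam – Nadia – Arjun, so the network stays connected. Not a bridge.

No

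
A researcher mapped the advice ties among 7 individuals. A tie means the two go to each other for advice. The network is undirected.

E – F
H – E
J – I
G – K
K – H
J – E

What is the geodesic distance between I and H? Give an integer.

One shortest route is I – J – E – H, which uses 3 edges, and at distance 2 from I we only reach {E}, which does not include H. So d(I,H) = 3.

3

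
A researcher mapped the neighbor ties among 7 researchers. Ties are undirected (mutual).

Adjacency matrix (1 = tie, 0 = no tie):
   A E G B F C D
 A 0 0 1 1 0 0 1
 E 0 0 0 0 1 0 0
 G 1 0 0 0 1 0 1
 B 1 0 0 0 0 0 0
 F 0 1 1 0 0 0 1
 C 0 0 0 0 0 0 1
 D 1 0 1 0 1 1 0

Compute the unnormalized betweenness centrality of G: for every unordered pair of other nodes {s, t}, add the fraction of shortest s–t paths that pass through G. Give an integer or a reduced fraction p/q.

Pairs whose geodesics pass through G — A–E: 1/2; A–F: 1/2; E–B: 1/2; B–F: 1/2.
All other pairs contribute 0.
Summing the contributions gives betweenness(G) = 2.

2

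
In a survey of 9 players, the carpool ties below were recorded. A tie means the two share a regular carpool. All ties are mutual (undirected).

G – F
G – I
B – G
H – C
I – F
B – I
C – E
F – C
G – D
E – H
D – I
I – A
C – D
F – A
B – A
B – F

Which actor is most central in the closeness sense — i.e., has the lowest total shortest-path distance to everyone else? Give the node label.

F

Farness (sum of distances to all others) for each node — A:15, B:14, C:12, D:13, E:18, F:11, G:14, H:18, I:13.
The smallest farness is 11, for F, so F has the highest closeness.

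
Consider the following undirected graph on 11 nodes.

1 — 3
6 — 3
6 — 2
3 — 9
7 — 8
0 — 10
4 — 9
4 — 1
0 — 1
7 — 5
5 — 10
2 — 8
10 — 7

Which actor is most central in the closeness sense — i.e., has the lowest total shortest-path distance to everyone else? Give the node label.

1

Farness (sum of distances to all others) for each node — 0:23, 1:22, 2:26, 3:23, 4:29, 5:29, 6:25, 7:26, 8:27, 9:30, 10:24.
The smallest farness is 22, for 1, so 1 has the highest closeness.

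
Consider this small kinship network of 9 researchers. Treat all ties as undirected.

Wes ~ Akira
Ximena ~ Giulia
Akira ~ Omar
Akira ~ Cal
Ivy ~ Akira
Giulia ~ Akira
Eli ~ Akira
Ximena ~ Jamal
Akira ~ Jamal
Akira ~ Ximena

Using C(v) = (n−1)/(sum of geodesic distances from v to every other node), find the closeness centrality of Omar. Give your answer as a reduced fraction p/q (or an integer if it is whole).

Distances from Omar: Akira:1, Cal:2, Eli:2, Giulia:2, Ivy:2, Jamal:2, Wes:2, Ximena:2. Sum = 15.
n = 9, so closeness = 8/15.

8/15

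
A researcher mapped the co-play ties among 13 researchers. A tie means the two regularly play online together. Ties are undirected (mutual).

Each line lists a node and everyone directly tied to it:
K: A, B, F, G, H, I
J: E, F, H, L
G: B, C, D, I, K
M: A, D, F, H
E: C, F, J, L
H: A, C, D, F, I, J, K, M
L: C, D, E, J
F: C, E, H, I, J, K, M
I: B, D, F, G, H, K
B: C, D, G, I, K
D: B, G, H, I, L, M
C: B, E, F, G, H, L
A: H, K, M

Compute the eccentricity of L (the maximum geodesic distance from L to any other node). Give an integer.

3

Distances from L: A:3, B:2, C:1, D:1, E:1, F:2, G:2, H:2, I:2, J:1, K:3, M:2.
The largest is 3 (to K and A), so the eccentricity of L is 3.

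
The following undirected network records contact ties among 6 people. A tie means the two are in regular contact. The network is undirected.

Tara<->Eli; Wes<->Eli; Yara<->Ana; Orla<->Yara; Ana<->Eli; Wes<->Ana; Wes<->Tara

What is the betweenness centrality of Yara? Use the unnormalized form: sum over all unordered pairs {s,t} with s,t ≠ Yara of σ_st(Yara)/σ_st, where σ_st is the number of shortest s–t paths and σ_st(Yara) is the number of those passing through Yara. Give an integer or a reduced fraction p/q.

Pairs whose geodesics pass through Yara — Wes–Orla: 1; Orla–Eli: 1; Orla–Tara: 2/2; Orla–Ana: 1.
All other pairs contribute 0.
Summing the contributions gives betweenness(Yara) = 4.

4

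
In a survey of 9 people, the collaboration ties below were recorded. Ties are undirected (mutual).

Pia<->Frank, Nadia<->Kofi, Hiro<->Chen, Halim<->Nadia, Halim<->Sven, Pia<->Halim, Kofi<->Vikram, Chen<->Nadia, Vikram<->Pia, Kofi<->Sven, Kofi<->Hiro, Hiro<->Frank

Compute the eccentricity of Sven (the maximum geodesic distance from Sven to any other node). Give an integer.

Distances from Sven: Chen:3, Frank:3, Halim:1, Hiro:2, Kofi:1, Nadia:2, Pia:2, Vikram:2.
The largest is 3 (to Chen and Frank), so the eccentricity of Sven is 3.

3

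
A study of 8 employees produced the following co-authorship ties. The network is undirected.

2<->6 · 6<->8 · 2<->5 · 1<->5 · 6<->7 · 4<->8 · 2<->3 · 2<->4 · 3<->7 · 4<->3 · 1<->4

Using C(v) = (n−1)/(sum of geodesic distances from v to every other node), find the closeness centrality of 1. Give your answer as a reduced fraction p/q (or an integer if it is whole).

Distances from 1: 2:2, 3:2, 4:1, 5:1, 6:3, 7:3, 8:2. Sum = 14.
n = 8, so closeness = 7/14 = 1/2.

1/2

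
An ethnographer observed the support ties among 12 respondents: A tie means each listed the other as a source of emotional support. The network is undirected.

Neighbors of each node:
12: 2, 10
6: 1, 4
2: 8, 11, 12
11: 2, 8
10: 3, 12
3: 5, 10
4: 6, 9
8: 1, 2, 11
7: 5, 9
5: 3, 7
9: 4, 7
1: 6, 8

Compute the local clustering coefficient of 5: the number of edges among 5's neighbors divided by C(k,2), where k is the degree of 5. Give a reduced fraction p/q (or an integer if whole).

0

5's neighbors: 3 and 7 (k = 2).
Possible neighbor pairs: C(2,2) = 1. Edges among them: none → e = 0.
Clustering(5) = 0/1.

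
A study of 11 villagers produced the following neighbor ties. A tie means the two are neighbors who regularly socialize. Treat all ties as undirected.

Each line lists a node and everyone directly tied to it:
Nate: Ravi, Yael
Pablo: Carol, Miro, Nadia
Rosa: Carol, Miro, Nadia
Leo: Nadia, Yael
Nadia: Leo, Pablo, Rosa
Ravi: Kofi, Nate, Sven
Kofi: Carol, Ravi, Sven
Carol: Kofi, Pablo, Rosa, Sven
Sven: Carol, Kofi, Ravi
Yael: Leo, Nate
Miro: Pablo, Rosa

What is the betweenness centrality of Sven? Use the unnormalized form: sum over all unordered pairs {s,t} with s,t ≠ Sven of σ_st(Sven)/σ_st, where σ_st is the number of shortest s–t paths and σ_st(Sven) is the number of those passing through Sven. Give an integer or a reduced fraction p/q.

83/20

Pairs whose geodesics pass through Sven — Carol–Yael: 1/4; Carol–Nate: 1/2; Carol–Ravi: 1/2; Pablo–Nate: 1/3; Pablo–Ravi: 1/2; Miro–Nate: 2/6; Miro–Ravi: 2/4; Rosa–Nate: 1/3; Rosa–Ravi: 1/2; Nadia–Ravi: 2/5.
All other pairs contribute 0.
Summing the contributions gives betweenness(Sven) = 83/20.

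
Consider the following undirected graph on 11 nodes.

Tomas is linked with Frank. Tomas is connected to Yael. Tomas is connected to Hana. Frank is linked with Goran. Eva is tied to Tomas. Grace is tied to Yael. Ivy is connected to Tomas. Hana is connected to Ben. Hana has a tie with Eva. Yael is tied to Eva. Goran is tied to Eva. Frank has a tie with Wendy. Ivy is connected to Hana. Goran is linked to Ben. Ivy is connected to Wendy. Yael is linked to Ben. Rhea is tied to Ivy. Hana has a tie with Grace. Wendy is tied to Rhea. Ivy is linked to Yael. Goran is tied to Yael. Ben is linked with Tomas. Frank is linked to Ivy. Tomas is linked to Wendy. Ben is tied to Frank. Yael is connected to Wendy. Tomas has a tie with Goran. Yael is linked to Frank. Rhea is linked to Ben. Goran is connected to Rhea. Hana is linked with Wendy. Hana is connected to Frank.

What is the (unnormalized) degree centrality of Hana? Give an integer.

Hana is directly tied to Ben, Eva, Frank, Grace, Ivy, Tomas, and Wendy. That is 7 neighbors, so the degree of Hana is 7.

7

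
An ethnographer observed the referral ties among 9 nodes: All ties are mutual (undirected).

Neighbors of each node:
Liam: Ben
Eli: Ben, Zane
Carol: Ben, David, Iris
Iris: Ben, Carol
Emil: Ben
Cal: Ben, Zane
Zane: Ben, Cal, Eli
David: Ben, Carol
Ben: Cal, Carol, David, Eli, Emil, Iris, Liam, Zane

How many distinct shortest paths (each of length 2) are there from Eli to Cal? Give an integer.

2

The shortest distance is 2. The length-2 paths are: Eli–Ben–Cal; Eli–Zane–Cal.
That gives 2 distinct shortest paths.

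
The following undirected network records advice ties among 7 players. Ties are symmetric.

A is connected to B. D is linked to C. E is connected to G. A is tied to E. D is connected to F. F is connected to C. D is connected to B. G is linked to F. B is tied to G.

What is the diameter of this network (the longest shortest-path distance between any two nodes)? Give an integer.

Eccentricity of each node (its greatest distance to any other): A:3, B:2, C:3, D:3, E:3, F:3, G:2.
The maximum eccentricity is 3, realized for instance by the pair D–E via D – B – A – E. So the diameter is 3.

3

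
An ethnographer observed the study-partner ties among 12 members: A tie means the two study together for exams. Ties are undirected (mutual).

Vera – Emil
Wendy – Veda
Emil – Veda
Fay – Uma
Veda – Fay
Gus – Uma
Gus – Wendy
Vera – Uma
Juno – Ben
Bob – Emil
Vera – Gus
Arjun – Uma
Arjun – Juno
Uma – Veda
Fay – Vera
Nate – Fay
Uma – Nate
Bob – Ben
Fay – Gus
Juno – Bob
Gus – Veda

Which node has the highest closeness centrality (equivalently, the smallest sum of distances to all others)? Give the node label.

Farness (sum of distances to all others) for each node — Arjun:22, Ben:31, Bob:25, Emil:21, Fay:21, Gus:21, Juno:26, Nate:27, Uma:18, Veda:19, Vera:20, Wendy:27.
The smallest farness is 18, for Uma, so Uma has the highest closeness.

Uma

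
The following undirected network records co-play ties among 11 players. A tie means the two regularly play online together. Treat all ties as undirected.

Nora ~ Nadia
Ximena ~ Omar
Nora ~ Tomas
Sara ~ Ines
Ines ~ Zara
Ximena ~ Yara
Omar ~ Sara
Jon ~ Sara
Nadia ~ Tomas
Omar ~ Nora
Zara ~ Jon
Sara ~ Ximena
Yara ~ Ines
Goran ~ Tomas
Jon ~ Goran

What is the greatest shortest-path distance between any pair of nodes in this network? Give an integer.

Eccentricity of each node (its greatest distance to any other): Goran:4, Ines:4, Jon:3, Nadia:4, Nora:4, Omar:3, Sara:3, Tomas:4, Ximena:3, Yara:4, Zara:4.
The maximum eccentricity is 4, realized for instance by the pair Yara–Goran via Yara – Ines – Sara – Jon – Goran. So the diameter is 4.

4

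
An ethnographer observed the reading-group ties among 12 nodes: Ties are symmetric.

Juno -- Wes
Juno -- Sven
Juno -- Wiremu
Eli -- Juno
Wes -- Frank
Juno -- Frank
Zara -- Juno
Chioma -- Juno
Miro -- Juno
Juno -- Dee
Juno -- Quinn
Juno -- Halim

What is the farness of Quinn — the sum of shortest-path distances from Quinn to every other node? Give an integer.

Distances from Quinn: Chioma:2, Dee:2, Eli:2, Frank:2, Halim:2, Juno:1, Miro:2, Sven:2, Wes:2, Wiremu:2, Zara:2.
Sum = 2 + 2 + 2 + 2 + 2 + 1 + 2 + 2 + 2 + 2 + 2 = 21.

21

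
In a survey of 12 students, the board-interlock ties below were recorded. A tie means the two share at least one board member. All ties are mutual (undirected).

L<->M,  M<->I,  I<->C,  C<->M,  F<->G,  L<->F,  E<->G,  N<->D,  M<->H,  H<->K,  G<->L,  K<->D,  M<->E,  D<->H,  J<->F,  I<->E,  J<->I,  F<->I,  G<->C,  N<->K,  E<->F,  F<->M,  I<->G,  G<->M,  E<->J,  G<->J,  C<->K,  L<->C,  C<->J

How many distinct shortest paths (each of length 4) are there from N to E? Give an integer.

6

The shortest distance is 4. The length-4 paths are: N–K–C–M–E; N–D–H–M–E; N–K–H–M–E; N–K–C–G–E; N–K–C–J–E; N–K–C–I–E.
That gives 6 distinct shortest paths.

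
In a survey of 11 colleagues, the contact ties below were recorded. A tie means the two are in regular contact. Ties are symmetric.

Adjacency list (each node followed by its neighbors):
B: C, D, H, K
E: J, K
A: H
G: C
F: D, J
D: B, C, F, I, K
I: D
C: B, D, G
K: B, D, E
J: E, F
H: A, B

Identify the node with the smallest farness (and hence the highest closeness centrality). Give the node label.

D

Farness (sum of distances to all others) for each node — A:33, B:17, C:20, D:16, E:25, F:22, G:29, H:24, I:25, J:28, K:19.
The smallest farness is 16, for D, so D has the highest closeness.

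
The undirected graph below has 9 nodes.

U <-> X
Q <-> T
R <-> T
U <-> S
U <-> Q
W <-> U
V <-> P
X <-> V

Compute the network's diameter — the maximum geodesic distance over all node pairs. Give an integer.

6

Eccentricity of each node (its greatest distance to any other): P:6, Q:4, R:6, S:4, T:5, U:3, V:5, W:4, X:4.
The maximum eccentricity is 6, realized for instance by the pair P–R via P – V – X – U – Q – T – R. So the diameter is 6.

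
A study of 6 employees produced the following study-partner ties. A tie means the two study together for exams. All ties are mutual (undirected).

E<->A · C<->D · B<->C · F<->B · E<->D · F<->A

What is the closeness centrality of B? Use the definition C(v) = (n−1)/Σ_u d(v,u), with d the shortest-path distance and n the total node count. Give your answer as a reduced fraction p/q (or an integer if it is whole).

Distances from B: A:2, C:1, D:2, E:3, F:1. Sum = 9.
n = 6, so closeness = 5/9.

5/9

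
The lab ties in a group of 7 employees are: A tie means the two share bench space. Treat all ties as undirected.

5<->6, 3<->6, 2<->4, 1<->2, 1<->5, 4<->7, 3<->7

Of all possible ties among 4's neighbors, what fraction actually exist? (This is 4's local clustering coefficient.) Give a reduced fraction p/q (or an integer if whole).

0

4's neighbors: 2 and 7 (k = 2).
Possible neighbor pairs: C(2,2) = 1. Edges among them: none → e = 0.
Clustering(4) = 0/1.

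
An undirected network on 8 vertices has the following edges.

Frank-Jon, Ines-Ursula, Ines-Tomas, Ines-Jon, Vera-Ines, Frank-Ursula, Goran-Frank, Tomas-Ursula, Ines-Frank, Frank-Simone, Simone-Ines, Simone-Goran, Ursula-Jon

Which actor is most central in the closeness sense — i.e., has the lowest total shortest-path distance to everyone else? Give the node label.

Farness (sum of distances to all others) for each node — Frank:9, Goran:14, Ines:8, Jon:11, Simone:11, Tomas:13, Ursula:10, Vera:14.
The smallest farness is 8, for Ines, so Ines has the highest closeness.

Ines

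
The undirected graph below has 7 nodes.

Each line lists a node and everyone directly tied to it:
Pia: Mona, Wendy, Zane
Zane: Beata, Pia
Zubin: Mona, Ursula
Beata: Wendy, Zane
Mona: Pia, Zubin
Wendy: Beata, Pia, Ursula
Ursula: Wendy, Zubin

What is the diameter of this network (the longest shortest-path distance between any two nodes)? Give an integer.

Eccentricity of each node (its greatest distance to any other): Beata:3, Mona:3, Pia:2, Ursula:3, Wendy:2, Zane:3, Zubin:3.
The maximum eccentricity is 3, realized for instance by the pair Ursula–Zane via Ursula – Wendy – Beata – Zane. So the diameter is 3.

3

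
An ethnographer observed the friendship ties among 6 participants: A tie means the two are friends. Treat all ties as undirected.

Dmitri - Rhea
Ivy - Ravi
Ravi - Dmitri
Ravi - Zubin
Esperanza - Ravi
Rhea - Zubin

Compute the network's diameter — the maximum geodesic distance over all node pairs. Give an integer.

Eccentricity of each node (its greatest distance to any other): Dmitri:2, Esperanza:3, Ivy:3, Ravi:2, Rhea:3, Zubin:2.
The maximum eccentricity is 3, realized for instance by the pair Esperanza–Rhea via Esperanza – Ravi – Dmitri – Rhea. So the diameter is 3.

3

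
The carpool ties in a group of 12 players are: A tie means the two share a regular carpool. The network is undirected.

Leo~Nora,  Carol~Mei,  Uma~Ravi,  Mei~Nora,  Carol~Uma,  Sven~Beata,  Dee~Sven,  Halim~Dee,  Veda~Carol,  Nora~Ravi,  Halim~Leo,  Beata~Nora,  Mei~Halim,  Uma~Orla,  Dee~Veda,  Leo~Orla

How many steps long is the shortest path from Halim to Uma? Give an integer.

3

One shortest route is Halim – Mei – Carol – Uma, which uses 3 edges, and at distance 2 from Halim we only reach {Carol, Nora, Orla, Sven, Veda}, which does not include Uma. So d(Halim,Uma) = 3.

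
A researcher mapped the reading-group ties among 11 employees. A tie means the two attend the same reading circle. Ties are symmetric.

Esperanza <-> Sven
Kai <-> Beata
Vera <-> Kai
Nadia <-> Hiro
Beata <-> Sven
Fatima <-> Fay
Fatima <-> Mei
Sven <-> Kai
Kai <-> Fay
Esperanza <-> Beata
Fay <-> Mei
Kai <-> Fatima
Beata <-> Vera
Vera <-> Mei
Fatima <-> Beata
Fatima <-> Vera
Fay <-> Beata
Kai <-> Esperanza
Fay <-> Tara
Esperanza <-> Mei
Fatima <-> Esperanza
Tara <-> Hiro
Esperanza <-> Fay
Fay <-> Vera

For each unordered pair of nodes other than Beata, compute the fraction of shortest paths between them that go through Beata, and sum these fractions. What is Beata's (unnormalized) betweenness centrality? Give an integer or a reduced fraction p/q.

71/30

Pairs whose geodesics pass through Beata — Esperanza–Vera: 1/5; Sven–Vera: 1/2; Sven–Fatima: 1/3; Sven–Fay: 1/3; Sven–Nadia: 1/3; Sven–Tara: 1/3; Sven–Hiro: 1/3.
All other pairs contribute 0.
Summing the contributions gives betweenness(Beata) = 71/30.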